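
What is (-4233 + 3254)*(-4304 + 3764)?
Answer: 528660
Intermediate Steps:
(-4233 + 3254)*(-4304 + 3764) = -979*(-540) = 528660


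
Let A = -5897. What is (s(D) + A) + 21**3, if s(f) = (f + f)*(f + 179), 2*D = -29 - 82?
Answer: -20689/2 ≈ -10345.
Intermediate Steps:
D = -111/2 (D = (-29 - 82)/2 = (1/2)*(-111) = -111/2 ≈ -55.500)
s(f) = 2*f*(179 + f) (s(f) = (2*f)*(179 + f) = 2*f*(179 + f))
(s(D) + A) + 21**3 = (2*(-111/2)*(179 - 111/2) - 5897) + 21**3 = (2*(-111/2)*(247/2) - 5897) + 9261 = (-27417/2 - 5897) + 9261 = -39211/2 + 9261 = -20689/2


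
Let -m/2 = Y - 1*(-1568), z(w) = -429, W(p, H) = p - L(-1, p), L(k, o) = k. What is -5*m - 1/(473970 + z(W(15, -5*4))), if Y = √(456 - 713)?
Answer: 7425122879/473541 + 10*I*√257 ≈ 15680.0 + 160.31*I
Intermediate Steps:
W(p, H) = 1 + p (W(p, H) = p - 1*(-1) = p + 1 = 1 + p)
Y = I*√257 (Y = √(-257) = I*√257 ≈ 16.031*I)
m = -3136 - 2*I*√257 (m = -2*(I*√257 - 1*(-1568)) = -2*(I*√257 + 1568) = -2*(1568 + I*√257) = -3136 - 2*I*√257 ≈ -3136.0 - 32.062*I)
-5*m - 1/(473970 + z(W(15, -5*4))) = -5*(-3136 - 2*I*√257) - 1/(473970 - 429) = (15680 + 10*I*√257) - 1/473541 = 7425122879/473541 + 10*I*√257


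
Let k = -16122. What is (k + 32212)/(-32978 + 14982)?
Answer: -8045/8998 ≈ -0.89409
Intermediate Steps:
(k + 32212)/(-32978 + 14982) = (-16122 + 32212)/(-32978 + 14982) = 16090/(-17996) = 16090*(-1/17996) = -8045/8998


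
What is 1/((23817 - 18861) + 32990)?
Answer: 1/37946 ≈ 2.6353e-5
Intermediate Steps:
1/((23817 - 18861) + 32990) = 1/(4956 + 32990) = 1/37946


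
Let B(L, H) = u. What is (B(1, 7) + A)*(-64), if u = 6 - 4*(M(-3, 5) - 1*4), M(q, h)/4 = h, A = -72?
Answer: 8320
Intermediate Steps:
M(q, h) = 4*h
u = -58 (u = 6 - 4*(4*5 - 1*4) = 6 - 4*(20 - 4) = 6 - 4*16 = 6 - 64 = -58)
B(L, H) = -58
(B(1, 7) + A)*(-64) = (-58 - 72)*(-64) = -130*(-64) = 8320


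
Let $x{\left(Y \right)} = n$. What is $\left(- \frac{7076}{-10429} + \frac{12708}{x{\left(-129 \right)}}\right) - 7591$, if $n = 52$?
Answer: $- \frac{995940086}{135577} \approx -7345.9$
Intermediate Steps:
$x{\left(Y \right)} = 52$
$\left(- \frac{7076}{-10429} + \frac{12708}{x{\left(-129 \right)}}\right) - 7591 = \left(- \frac{7076}{-10429} + \frac{12708}{52}\right) - 7591 = \left(\left(-7076\right) \left(- \frac{1}{10429}\right) + 12708 \cdot \frac{1}{52}\right) - 7591 = \left(\frac{7076}{10429} + \frac{3177}{13}\right) - 7591 = \frac{33224921}{135577} - 7591 = - \frac{995940086}{135577}$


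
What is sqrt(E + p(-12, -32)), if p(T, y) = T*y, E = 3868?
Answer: 2*sqrt(1063) ≈ 65.207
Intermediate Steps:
sqrt(E + p(-12, -32)) = sqrt(3868 - 12*(-32)) = sqrt(3868 + 384) = sqrt(4252) = 2*sqrt(1063)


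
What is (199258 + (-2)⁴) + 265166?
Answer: 464440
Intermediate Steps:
(199258 + (-2)⁴) + 265166 = (199258 + 16) + 265166 = 199274 + 265166 = 464440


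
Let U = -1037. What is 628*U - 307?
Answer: -651543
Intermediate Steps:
628*U - 307 = 628*(-1037) - 307 = -651236 - 307 = -651543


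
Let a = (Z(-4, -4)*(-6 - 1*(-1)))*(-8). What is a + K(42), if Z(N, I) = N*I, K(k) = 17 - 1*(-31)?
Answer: 688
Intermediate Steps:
K(k) = 48 (K(k) = 17 + 31 = 48)
Z(N, I) = I*N
a = 640 (a = ((-4*(-4))*(-6 - 1*(-1)))*(-8) = (16*(-6 + 1))*(-8) = (16*(-5))*(-8) = -80*(-8) = 640)
a + K(42) = 640 + 48 = 688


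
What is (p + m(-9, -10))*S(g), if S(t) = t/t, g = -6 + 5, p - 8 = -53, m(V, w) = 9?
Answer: -36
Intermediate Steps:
p = -45 (p = 8 - 53 = -45)
g = -1
S(t) = 1
(p + m(-9, -10))*S(g) = (-45 + 9)*1 = -36*1 = -36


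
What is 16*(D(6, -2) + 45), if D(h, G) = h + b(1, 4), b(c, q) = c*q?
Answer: 880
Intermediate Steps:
D(h, G) = 4 + h (D(h, G) = h + 1*4 = h + 4 = 4 + h)
16*(D(6, -2) + 45) = 16*((4 + 6) + 45) = 16*(10 + 45) = 16*55 = 880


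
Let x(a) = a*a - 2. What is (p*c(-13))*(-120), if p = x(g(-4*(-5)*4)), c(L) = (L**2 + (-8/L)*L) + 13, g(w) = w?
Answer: -133590240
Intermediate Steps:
x(a) = -2 + a**2 (x(a) = a**2 - 2 = -2 + a**2)
c(L) = 5 + L**2 (c(L) = (L**2 - 8) + 13 = (-8 + L**2) + 13 = 5 + L**2)
p = 6398 (p = -2 + (-4*(-5)*4)**2 = -2 + (20*4)**2 = -2 + 80**2 = -2 + 6400 = 6398)
(p*c(-13))*(-120) = (6398*(5 + (-13)**2))*(-120) = (6398*(5 + 169))*(-120) = (6398*174)*(-120) = 1113252*(-120) = -133590240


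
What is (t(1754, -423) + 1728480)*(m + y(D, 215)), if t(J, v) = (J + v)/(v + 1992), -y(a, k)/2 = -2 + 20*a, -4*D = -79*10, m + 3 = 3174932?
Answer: 8588950585869883/1569 ≈ 5.4742e+12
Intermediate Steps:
m = 3174929 (m = -3 + 3174932 = 3174929)
D = 395/2 (D = -(-79)*10/4 = -¼*(-790) = 395/2 ≈ 197.50)
y(a, k) = 4 - 40*a (y(a, k) = -2*(-2 + 20*a) = 4 - 40*a)
t(J, v) = (J + v)/(1992 + v)
(t(1754, -423) + 1728480)*(m + y(D, 215)) = ((1754 - 423)/(1992 - 423) + 1728480)*(3174929 + (4 - 40*395/2)) = (1331/1569 + 1728480)*(3174929 + (4 - 7900)) = ((1/1569)*1331 + 1728480)*(3174929 - 7896) = (1331/1569 + 1728480)*3167033 = (2711986451/1569)*3167033 = 8588950585869883/1569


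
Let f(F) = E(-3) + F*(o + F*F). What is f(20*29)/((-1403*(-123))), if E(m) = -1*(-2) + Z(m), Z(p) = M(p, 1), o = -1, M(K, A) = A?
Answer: 65037141/57523 ≈ 1130.6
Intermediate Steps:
Z(p) = 1
E(m) = 3 (E(m) = -1*(-2) + 1 = 2 + 1 = 3)
f(F) = 3 + F*(-1 + F²) (f(F) = 3 + F*(-1 + F*F) = 3 + F*(-1 + F²))
f(20*29)/((-1403*(-123))) = (3 + (20*29)³ - 20*29)/((-1403*(-123))) = (3 + 580³ - 1*580)/172569 = (3 + 195112000 - 580)*(1/172569) = 195111423*(1/172569) = 65037141/57523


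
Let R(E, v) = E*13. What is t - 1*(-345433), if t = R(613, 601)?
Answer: 353402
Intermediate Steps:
R(E, v) = 13*E
t = 7969 (t = 13*613 = 7969)
t - 1*(-345433) = 7969 - 1*(-345433) = 7969 + 345433 = 353402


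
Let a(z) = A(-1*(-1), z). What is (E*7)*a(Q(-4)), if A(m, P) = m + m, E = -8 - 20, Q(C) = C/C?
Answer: -392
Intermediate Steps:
Q(C) = 1
E = -28
A(m, P) = 2*m
a(z) = 2 (a(z) = 2*(-1*(-1)) = 2*1 = 2)
(E*7)*a(Q(-4)) = -28*7*2 = -196*2 = -392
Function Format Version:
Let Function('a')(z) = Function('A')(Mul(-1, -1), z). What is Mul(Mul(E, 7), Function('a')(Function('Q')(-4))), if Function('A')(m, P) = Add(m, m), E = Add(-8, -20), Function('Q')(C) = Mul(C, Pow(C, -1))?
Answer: -392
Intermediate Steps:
Function('Q')(C) = 1
E = -28
Function('A')(m, P) = Mul(2, m)
Function('a')(z) = 2 (Function('a')(z) = Mul(2, Mul(-1, -1)) = Mul(2, 1) = 2)
Mul(Mul(E, 7), Function('a')(Function('Q')(-4))) = Mul(Mul(-28, 7), 2) = Mul(-196, 2) = -392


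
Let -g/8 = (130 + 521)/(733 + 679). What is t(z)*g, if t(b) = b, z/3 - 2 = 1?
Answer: -11718/353 ≈ -33.195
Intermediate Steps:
z = 9 (z = 6 + 3*1 = 6 + 3 = 9)
g = -1302/353 (g = -8*(130 + 521)/(733 + 679) = -5208/1412 = -8*651/1412 = -1302/353 ≈ -3.6884)
t(z)*g = 9*(-1302/353) = -11718/353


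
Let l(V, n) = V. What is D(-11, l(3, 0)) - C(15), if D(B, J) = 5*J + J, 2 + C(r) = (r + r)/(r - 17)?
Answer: 35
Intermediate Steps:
C(r) = -2 + 2*r/(-17 + r) (C(r) = -2 + (r + r)/(r - 17) = -2 + (2*r)/(-17 + r) = -2 + 2*r/(-17 + r))
D(B, J) = 6*J
D(-11, l(3, 0)) - C(15) = 6*3 - 34/(-17 + 15) = 18 - 34/(-2) = 18 - 34*(-1)/2 = 18 - 1*(-17) = 18 + 17 = 35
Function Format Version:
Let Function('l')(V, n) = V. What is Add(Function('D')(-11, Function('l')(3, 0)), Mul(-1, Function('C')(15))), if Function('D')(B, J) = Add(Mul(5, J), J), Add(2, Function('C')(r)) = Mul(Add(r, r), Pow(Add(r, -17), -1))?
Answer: 35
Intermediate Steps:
Function('C')(r) = Add(-2, Mul(2, r, Pow(Add(-17, r), -1))) (Function('C')(r) = Add(-2, Mul(Add(r, r), Pow(Add(r, -17), -1))) = Add(-2, Mul(Mul(2, r), Pow(Add(-17, r), -1))) = Add(-2, Mul(2, r, Pow(Add(-17, r), -1))))
Function('D')(B, J) = Mul(6, J)
Add(Function('D')(-11, Function('l')(3, 0)), Mul(-1, Function('C')(15))) = Add(Mul(6, 3), Mul(-1, Mul(34, Pow(Add(-17, 15), -1)))) = Add(18, Mul(-1, Mul(34, Pow(-2, -1)))) = Add(18, Mul(-1, Mul(34, Rational(-1, 2)))) = Add(18, Mul(-1, -17)) = Add(18, 17) = 35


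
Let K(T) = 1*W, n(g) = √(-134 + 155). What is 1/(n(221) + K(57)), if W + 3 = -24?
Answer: -9/236 - √21/708 ≈ -0.044608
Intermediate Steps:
n(g) = √21
W = -27 (W = -3 - 24 = -27)
K(T) = -27 (K(T) = 1*(-27) = -27)
1/(n(221) + K(57)) = 1/(√21 - 27) = 1/(-27 + √21)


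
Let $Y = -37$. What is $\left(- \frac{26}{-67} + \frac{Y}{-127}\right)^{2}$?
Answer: $\frac{33419961}{72403081} \approx 0.46158$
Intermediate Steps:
$\left(- \frac{26}{-67} + \frac{Y}{-127}\right)^{2} = \left(- \frac{26}{-67} - \frac{37}{-127}\right)^{2} = \left(\left(-26\right) \left(- \frac{1}{67}\right) - - \frac{37}{127}\right)^{2} = \left(\frac{26}{67} + \frac{37}{127}\right)^{2} = \left(\frac{5781}{8509}\right)^{2} = \frac{33419961}{72403081}$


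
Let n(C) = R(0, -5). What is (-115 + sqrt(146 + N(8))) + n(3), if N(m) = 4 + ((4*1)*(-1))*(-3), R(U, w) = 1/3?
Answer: -344/3 + 9*sqrt(2) ≈ -101.94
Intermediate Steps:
R(U, w) = 1/3
N(m) = 16 (N(m) = 4 + (4*(-1))*(-3) = 4 - 4*(-3) = 4 + 12 = 16)
n(C) = 1/3
(-115 + sqrt(146 + N(8))) + n(3) = (-115 + sqrt(146 + 16)) + 1/3 = (-115 + sqrt(162)) + 1/3 = (-115 + 9*sqrt(2)) + 1/3 = -344/3 + 9*sqrt(2)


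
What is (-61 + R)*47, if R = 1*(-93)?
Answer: -7238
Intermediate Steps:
R = -93
(-61 + R)*47 = (-61 - 93)*47 = -154*47 = -7238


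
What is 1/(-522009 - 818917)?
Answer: -1/1340926 ≈ -7.4575e-7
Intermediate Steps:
1/(-522009 - 818917) = 1/(-1340926) = -1/1340926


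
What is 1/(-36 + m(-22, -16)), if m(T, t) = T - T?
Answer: -1/36 ≈ -0.027778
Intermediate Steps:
m(T, t) = 0
1/(-36 + m(-22, -16)) = 1/(-36 + 0) = 1/(-36) = -1/36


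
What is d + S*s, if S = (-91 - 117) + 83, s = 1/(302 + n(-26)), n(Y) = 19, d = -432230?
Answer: -138745955/321 ≈ -4.3223e+5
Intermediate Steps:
s = 1/321 (s = 1/(302 + 19) = 1/321 ≈ 0.0031153)
S = -125 (S = -208 + 83 = -125)
d + S*s = -432230 - 125*1/321 = -432230 - 125/321 = -138745955/321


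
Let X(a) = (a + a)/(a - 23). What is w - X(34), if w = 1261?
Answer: 13803/11 ≈ 1254.8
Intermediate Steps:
X(a) = 2*a/(-23 + a) (X(a) = (2*a)/(-23 + a) = 2*a/(-23 + a))
w - X(34) = 1261 - 2*34/(-23 + 34) = 1261 - 2*34/11 = 1261 - 1*68/11 = 1261 - 68/11 = 13803/11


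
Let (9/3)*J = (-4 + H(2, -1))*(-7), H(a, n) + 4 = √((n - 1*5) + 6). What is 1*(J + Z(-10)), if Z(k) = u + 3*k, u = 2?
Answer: -28/3 ≈ -9.3333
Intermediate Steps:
H(a, n) = -4 + √(1 + n) (H(a, n) = -4 + √((n - 1*5) + 6) = -4 + √((n - 5) + 6) = -4 + √((-5 + n) + 6) = -4 + √(1 + n))
J = 56/3 (J = ((-4 + (-4 + √(1 - 1)))*(-7))/3 = ((-4 + (-4 + √0))*(-7))/3 = ((-4 + (-4 + 0))*(-7))/3 = ((-4 - 4)*(-7))/3 = (-8*(-7))/3 = (⅓)*56 = 56/3 ≈ 18.667)
Z(k) = 2 + 3*k
1*(J + Z(-10)) = 1*(56/3 + (2 + 3*(-10))) = 1*(56/3 + (2 - 30)) = 1*(56/3 - 28) = 1*(-28/3) = -28/3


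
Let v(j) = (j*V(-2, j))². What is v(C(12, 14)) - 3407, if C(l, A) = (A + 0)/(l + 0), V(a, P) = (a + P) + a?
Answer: -4401311/1296 ≈ -3396.1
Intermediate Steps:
V(a, P) = P + 2*a (V(a, P) = (P + a) + a = P + 2*a)
C(l, A) = A/l
v(j) = j²*(-4 + j)² (v(j) = (j*(j + 2*(-2)))² = (j*(j - 4))² = (j*(-4 + j))² = j²*(-4 + j)²)
v(C(12, 14)) - 3407 = (14/12)²*(-4 + 14/12)² - 3407 = (14*(1/12))²*(-4 + 14*(1/12))² - 3407 = (7/6)²*(-4 + 7/6)² - 3407 = 49*(-17/6)²/36 - 3407 = (49/36)*(289/36) - 3407 = 14161/1296 - 3407 = -4401311/1296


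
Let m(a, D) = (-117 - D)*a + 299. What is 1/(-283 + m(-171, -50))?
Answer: 1/11473 ≈ 8.7161e-5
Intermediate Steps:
m(a, D) = 299 + a*(-117 - D) (m(a, D) = a*(-117 - D) + 299 = 299 + a*(-117 - D))
1/(-283 + m(-171, -50)) = 1/(-283 + (299 - 117*(-171) - 1*(-50)*(-171))) = 1/(-283 + (299 + 20007 - 8550)) = 1/(-283 + 11756) = 1/11473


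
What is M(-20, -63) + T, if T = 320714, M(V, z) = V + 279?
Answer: 320973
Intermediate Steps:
M(V, z) = 279 + V
M(-20, -63) + T = (279 - 20) + 320714 = 259 + 320714 = 320973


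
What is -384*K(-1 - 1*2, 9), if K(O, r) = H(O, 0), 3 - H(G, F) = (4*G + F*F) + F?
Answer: -5760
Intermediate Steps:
H(G, F) = 3 - F - F**2 - 4*G (H(G, F) = 3 - ((4*G + F*F) + F) = 3 - ((4*G + F**2) + F) = 3 - ((F**2 + 4*G) + F) = 3 - (F + F**2 + 4*G) = 3 + (-F - F**2 - 4*G) = 3 - F - F**2 - 4*G)
K(O, r) = 3 - 4*O (K(O, r) = 3 - 1*0 - 1*0**2 - 4*O = 3 + 0 - 1*0 - 4*O = 3 + 0 + 0 - 4*O = 3 - 4*O)
-384*K(-1 - 1*2, 9) = -384*(3 - 4*(-1 - 1*2)) = -384*(3 - 4*(-1 - 2)) = -384*(3 - 4*(-3)) = -384*(3 + 12) = -384*15 = -5760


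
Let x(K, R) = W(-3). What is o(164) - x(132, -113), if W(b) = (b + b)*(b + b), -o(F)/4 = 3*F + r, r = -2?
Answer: -1996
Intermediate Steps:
o(F) = 8 - 12*F (o(F) = -4*(3*F - 2) = -4*(-2 + 3*F) = 8 - 12*F)
W(b) = 4*b² (W(b) = (2*b)*(2*b) = 4*b²)
x(K, R) = 36 (x(K, R) = 4*(-3)² = 4*9 = 36)
o(164) - x(132, -113) = (8 - 12*164) - 1*36 = (8 - 1968) - 36 = -1960 - 36 = -1996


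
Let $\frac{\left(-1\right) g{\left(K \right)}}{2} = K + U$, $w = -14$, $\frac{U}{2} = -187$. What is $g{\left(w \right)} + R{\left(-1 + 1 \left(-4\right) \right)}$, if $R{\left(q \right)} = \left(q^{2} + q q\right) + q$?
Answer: $821$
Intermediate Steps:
$U = -374$ ($U = 2 \left(-187\right) = -374$)
$g{\left(K \right)} = 748 - 2 K$ ($g{\left(K \right)} = - 2 \left(K - 374\right) = - 2 \left(-374 + K\right) = 748 - 2 K$)
$R{\left(q \right)} = q + 2 q^{2}$ ($R{\left(q \right)} = \left(q^{2} + q^{2}\right) + q = 2 q^{2} + q = q + 2 q^{2}$)
$g{\left(w \right)} + R{\left(-1 + 1 \left(-4\right) \right)} = \left(748 - -28\right) + \left(-1 + 1 \left(-4\right)\right) \left(1 + 2 \left(-1 + 1 \left(-4\right)\right)\right) = \left(748 + 28\right) + \left(-1 - 4\right) \left(1 + 2 \left(-1 - 4\right)\right) = 776 - 5 \left(1 + 2 \left(-5\right)\right) = 776 - 5 \left(1 - 10\right) = 776 - -45 = 776 + 45 = 821$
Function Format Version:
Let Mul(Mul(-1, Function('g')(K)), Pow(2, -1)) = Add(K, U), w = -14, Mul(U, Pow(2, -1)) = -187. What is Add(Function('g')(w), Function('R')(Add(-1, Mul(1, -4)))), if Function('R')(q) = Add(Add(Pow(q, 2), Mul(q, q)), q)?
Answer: 821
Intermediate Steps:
U = -374 (U = Mul(2, -187) = -374)
Function('g')(K) = Add(748, Mul(-2, K)) (Function('g')(K) = Mul(-2, Add(K, -374)) = Mul(-2, Add(-374, K)) = Add(748, Mul(-2, K)))
Function('R')(q) = Add(q, Mul(2, Pow(q, 2))) (Function('R')(q) = Add(Add(Pow(q, 2), Pow(q, 2)), q) = Add(Mul(2, Pow(q, 2)), q) = Add(q, Mul(2, Pow(q, 2))))
Add(Function('g')(w), Function('R')(Add(-1, Mul(1, -4)))) = Add(Add(748, Mul(-2, -14)), Mul(Add(-1, Mul(1, -4)), Add(1, Mul(2, Add(-1, Mul(1, -4)))))) = Add(Add(748, 28), Mul(Add(-1, -4), Add(1, Mul(2, Add(-1, -4))))) = Add(776, Mul(-5, Add(1, Mul(2, -5)))) = Add(776, Mul(-5, Add(1, -10))) = Add(776, Mul(-5, -9)) = Add(776, 45) = 821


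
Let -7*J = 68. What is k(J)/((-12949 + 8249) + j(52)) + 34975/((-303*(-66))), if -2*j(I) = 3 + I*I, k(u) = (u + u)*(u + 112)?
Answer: 24643324421/11863673514 ≈ 2.0772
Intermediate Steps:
J = -68/7 (J = -⅐*68 = -68/7 ≈ -9.7143)
k(u) = 2*u*(112 + u) (k(u) = (2*u)*(112 + u) = 2*u*(112 + u))
j(I) = -3/2 - I²/2 (j(I) = -(3 + I*I)/2 = -(3 + I²)/2 = -3/2 - I²/2)
k(J)/((-12949 + 8249) + j(52)) + 34975/((-303*(-66))) = (2*(-68/7)*(112 - 68/7))/((-12949 + 8249) + (-3/2 - ½*52²)) + 34975/((-303*(-66))) = (2*(-68/7)*(716/7))/(-4700 + (-3/2 - ½*2704)) + 34975/19998 = -97376/(49*(-4700 + (-3/2 - 1352))) + 34975*(1/19998) = -97376/(49*(-4700 - 2707/2)) + 34975/19998 = -97376/(49*(-12107/2)) + 34975/19998 = -97376/49*(-2/12107) + 34975/19998 = 194752/593243 + 34975/19998 = 24643324421/11863673514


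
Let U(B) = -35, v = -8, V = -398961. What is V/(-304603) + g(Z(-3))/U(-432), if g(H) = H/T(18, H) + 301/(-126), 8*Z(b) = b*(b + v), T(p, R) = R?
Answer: 51792101/38379978 ≈ 1.3495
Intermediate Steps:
Z(b) = b*(-8 + b)/8 (Z(b) = (b*(b - 8))/8 = (b*(-8 + b))/8 = b*(-8 + b)/8)
g(H) = -25/18 (g(H) = H/H + 301/(-126) = 1 + 301*(-1/126) = 1 - 43/18 = -25/18)
V/(-304603) + g(Z(-3))/U(-432) = -398961/(-304603) - 25/18/(-35) = -398961*(-1/304603) - 25/18*(-1/35) = 398961/304603 + 5/126 = 51792101/38379978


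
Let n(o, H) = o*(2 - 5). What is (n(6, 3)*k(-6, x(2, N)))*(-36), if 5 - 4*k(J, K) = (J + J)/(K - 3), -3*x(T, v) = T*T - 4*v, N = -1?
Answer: 7938/17 ≈ 466.94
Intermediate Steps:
n(o, H) = -3*o (n(o, H) = o*(-3) = -3*o)
x(T, v) = -T**2/3 + 4*v/3 (x(T, v) = -(T*T - 4*v)/3 = -(T**2 - 4*v)/3 = -T**2/3 + 4*v/3)
k(J, K) = 5/4 - J/(2*(-3 + K)) (k(J, K) = 5/4 - (J + J)/(4*(K - 3)) = 5/4 - 2*J/(4*(-3 + K)) = 5/4 - J/(2*(-3 + K)))
(n(6, 3)*k(-6, x(2, N)))*(-36) = ((-3*6)*((-15 - 2*(-6) + 5*(-1/3*2**2 + (4/3)*(-1)))/(4*(-3 + (-1/3*2**2 + (4/3)*(-1))))))*(-36) = -9*(-15 + 12 + 5*(-1/3*4 - 4/3))/(2*(-3 + (-1/3*4 - 4/3)))*(-36) = -9*(-15 + 12 + 5*(-4/3 - 4/3))/(2*(-3 + (-4/3 - 4/3)))*(-36) = -9*(-15 + 12 + 5*(-8/3))/(2*(-3 - 8/3))*(-36) = -9*(-15 + 12 - 40/3)/(2*(-17/3))*(-36) = -9*(-3)*(-49)/(2*17*3)*(-36) = -18*49/68*(-36) = -441/34*(-36) = 7938/17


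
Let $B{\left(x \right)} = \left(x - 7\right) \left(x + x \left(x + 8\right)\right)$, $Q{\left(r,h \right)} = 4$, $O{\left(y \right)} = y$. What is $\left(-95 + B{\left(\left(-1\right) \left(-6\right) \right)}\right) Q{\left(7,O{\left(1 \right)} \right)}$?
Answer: $-740$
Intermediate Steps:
$B{\left(x \right)} = \left(-7 + x\right) \left(x + x \left(8 + x\right)\right)$
$\left(-95 + B{\left(\left(-1\right) \left(-6\right) \right)}\right) Q{\left(7,O{\left(1 \right)} \right)} = \left(-95 + \left(-1\right) \left(-6\right) \left(-63 + \left(\left(-1\right) \left(-6\right)\right)^{2} + 2 \left(\left(-1\right) \left(-6\right)\right)\right)\right) 4 = \left(-95 + 6 \left(-63 + 6^{2} + 2 \cdot 6\right)\right) 4 = \left(-95 + 6 \left(-63 + 36 + 12\right)\right) 4 = \left(-95 + 6 \left(-15\right)\right) 4 = \left(-95 - 90\right) 4 = \left(-185\right) 4 = -740$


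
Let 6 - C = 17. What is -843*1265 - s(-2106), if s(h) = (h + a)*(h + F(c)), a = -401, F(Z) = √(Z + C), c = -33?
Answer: -6346137 + 5014*I*√11 ≈ -6.3461e+6 + 16630.0*I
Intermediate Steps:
C = -11 (C = 6 - 1*17 = 6 - 17 = -11)
F(Z) = √(-11 + Z) (F(Z) = √(Z - 11) = √(-11 + Z))
s(h) = (-401 + h)*(h + 2*I*√11) (s(h) = (h - 401)*(h + √(-11 - 33)) = (-401 + h)*(h + √(-44)) = (-401 + h)*(h + 2*I*√11))
-843*1265 - s(-2106) = -843*1265 - ((-2106)² - 401*(-2106) - 802*I*√11 + 2*I*(-2106)*√11) = -1066395 - (4435236 + 844506 - 802*I*√11 - 4212*I*√11) = -1066395 - (5279742 - 5014*I*√11) = -1066395 + (-5279742 + 5014*I*√11) = -6346137 + 5014*I*√11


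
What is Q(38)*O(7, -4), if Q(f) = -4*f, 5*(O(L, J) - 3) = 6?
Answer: -3192/5 ≈ -638.40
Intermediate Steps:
O(L, J) = 21/5 (O(L, J) = 3 + (⅕)*6 = 3 + 6/5 = 21/5)
Q(38)*O(7, -4) = -4*38*(21/5) = -152*21/5 = -3192/5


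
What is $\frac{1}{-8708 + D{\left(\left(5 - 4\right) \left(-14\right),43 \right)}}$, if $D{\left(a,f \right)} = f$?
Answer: $- \frac{1}{8665} \approx -0.00011541$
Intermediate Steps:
$\frac{1}{-8708 + D{\left(\left(5 - 4\right) \left(-14\right),43 \right)}} = \frac{1}{-8708 + 43} = \frac{1}{-8665} = - \frac{1}{8665}$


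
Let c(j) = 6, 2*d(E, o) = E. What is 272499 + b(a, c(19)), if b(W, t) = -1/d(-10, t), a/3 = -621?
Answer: 1362496/5 ≈ 2.7250e+5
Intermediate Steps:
a = -1863 (a = 3*(-621) = -1863)
d(E, o) = E/2
b(W, t) = 1/5 (b(W, t) = -1/((1/2)*(-10)) = -1/(-5) = -1*(-1/5) = 1/5)
272499 + b(a, c(19)) = 272499 + 1/5 = 1362496/5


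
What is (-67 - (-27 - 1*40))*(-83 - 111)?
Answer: 0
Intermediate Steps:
(-67 - (-27 - 1*40))*(-83 - 111) = (-67 - (-27 - 40))*(-194) = (-67 - 1*(-67))*(-194) = (-67 + 67)*(-194) = 0*(-194) = 0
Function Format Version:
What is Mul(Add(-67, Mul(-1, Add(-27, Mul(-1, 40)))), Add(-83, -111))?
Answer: 0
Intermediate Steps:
Mul(Add(-67, Mul(-1, Add(-27, Mul(-1, 40)))), Add(-83, -111)) = Mul(Add(-67, Mul(-1, Add(-27, -40))), -194) = Mul(Add(-67, Mul(-1, -67)), -194) = Mul(Add(-67, 67), -194) = Mul(0, -194) = 0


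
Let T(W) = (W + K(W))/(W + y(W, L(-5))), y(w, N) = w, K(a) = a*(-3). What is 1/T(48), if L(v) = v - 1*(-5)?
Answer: -1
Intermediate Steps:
K(a) = -3*a
L(v) = 5 + v (L(v) = v + 5 = 5 + v)
T(W) = -1 (T(W) = (W - 3*W)/(W + W) = (-2*W)/((2*W)) = (-2*W)*(1/(2*W)) = -1)
1/T(48) = 1/(-1) = -1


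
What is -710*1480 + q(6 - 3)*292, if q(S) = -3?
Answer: -1051676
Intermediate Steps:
-710*1480 + q(6 - 3)*292 = -710*1480 - 3*292 = -1050800 - 876 = -1051676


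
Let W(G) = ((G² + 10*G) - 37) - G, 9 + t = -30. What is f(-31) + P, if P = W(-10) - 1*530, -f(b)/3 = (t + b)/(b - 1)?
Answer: -9017/16 ≈ -563.56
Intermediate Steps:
t = -39 (t = -9 - 30 = -39)
W(G) = -37 + G² + 9*G (W(G) = (-37 + G² + 10*G) - G = -37 + G² + 9*G)
f(b) = -3*(-39 + b)/(-1 + b) (f(b) = -3*(-39 + b)/(b - 1) = -3*(-39 + b)/(-1 + b))
P = -557 (P = (-37 + (-10)² + 9*(-10)) - 1*530 = (-37 + 100 - 90) - 530 = -27 - 530 = -557)
f(-31) + P = 3*(39 - 1*(-31))/(-1 - 31) - 557 = 3*(39 + 31)/(-32) - 557 = 3*(-1/32)*70 - 557 = -105/16 - 557 = -9017/16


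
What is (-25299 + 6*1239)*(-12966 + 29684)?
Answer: -298667070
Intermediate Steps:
(-25299 + 6*1239)*(-12966 + 29684) = (-25299 + 7434)*16718 = -17865*16718 = -298667070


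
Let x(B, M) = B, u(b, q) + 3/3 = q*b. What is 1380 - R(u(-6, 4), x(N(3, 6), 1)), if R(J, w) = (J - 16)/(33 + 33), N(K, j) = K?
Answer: 91121/66 ≈ 1380.6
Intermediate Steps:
u(b, q) = -1 + b*q (u(b, q) = -1 + q*b = -1 + b*q)
R(J, w) = -8/33 + J/66 (R(J, w) = (-16 + J)/66 = (-16 + J)*(1/66) = -8/33 + J/66)
1380 - R(u(-6, 4), x(N(3, 6), 1)) = 1380 - (-8/33 + (-1 - 6*4)/66) = 1380 - (-8/33 + (-1 - 24)/66) = 1380 - (-8/33 + (1/66)*(-25)) = 1380 - (-8/33 - 25/66) = 1380 - 1*(-41/66) = 1380 + 41/66 = 91121/66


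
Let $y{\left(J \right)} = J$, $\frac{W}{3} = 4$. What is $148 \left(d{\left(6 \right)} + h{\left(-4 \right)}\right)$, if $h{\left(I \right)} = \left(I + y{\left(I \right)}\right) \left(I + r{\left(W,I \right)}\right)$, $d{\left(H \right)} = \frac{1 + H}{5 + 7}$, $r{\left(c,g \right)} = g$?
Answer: $\frac{28675}{3} \approx 9558.3$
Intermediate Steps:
$W = 12$ ($W = 3 \cdot 4 = 12$)
$d{\left(H \right)} = \frac{1}{12} + \frac{H}{12}$ ($d{\left(H \right)} = \frac{1 + H}{12} = \left(1 + H\right) \frac{1}{12} = \frac{1}{12} + \frac{H}{12}$)
$h{\left(I \right)} = 4 I^{2}$ ($h{\left(I \right)} = \left(I + I\right) \left(I + I\right) = 2 I 2 I = 4 I^{2}$)
$148 \left(d{\left(6 \right)} + h{\left(-4 \right)}\right) = 148 \left(\left(\frac{1}{12} + \frac{1}{12} \cdot 6\right) + 4 \left(-4\right)^{2}\right) = 148 \left(\left(\frac{1}{12} + \frac{1}{2}\right) + 4 \cdot 16\right) = 148 \left(\frac{7}{12} + 64\right) = 148 \cdot \frac{775}{12} = \frac{28675}{3}$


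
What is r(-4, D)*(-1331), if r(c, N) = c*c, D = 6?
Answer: -21296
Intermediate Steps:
r(c, N) = c**2
r(-4, D)*(-1331) = (-4)**2*(-1331) = 16*(-1331) = -21296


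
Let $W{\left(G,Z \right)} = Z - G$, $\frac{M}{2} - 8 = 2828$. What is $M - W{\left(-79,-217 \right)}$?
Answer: $5810$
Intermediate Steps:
$M = 5672$ ($M = 16 + 2 \cdot 2828 = 16 + 5656 = 5672$)
$M - W{\left(-79,-217 \right)} = 5672 - \left(-217 - -79\right) = 5672 - \left(-217 + 79\right) = 5672 - -138 = 5672 + 138 = 5810$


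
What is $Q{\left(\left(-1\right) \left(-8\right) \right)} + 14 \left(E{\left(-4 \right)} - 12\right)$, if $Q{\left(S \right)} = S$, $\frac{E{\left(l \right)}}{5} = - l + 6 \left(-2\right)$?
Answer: $-720$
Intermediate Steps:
$E{\left(l \right)} = -60 - 5 l$ ($E{\left(l \right)} = 5 \left(- l + 6 \left(-2\right)\right) = 5 \left(- l - 12\right) = 5 \left(-12 - l\right) = -60 - 5 l$)
$Q{\left(\left(-1\right) \left(-8\right) \right)} + 14 \left(E{\left(-4 \right)} - 12\right) = \left(-1\right) \left(-8\right) + 14 \left(\left(-60 - -20\right) - 12\right) = 8 + 14 \left(\left(-60 + 20\right) - 12\right) = 8 + 14 \left(-40 - 12\right) = 8 + 14 \left(-52\right) = 8 - 728 = -720$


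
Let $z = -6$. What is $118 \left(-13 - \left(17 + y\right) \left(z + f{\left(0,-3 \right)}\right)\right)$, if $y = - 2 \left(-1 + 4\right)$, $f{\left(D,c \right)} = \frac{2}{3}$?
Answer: $\frac{16166}{3} \approx 5388.7$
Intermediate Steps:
$f{\left(D,c \right)} = \frac{2}{3}$ ($f{\left(D,c \right)} = 2 \cdot \frac{1}{3} = \frac{2}{3}$)
$y = -6$ ($y = \left(-2\right) 3 = -6$)
$118 \left(-13 - \left(17 + y\right) \left(z + f{\left(0,-3 \right)}\right)\right) = 118 \left(-13 - \left(17 - 6\right) \left(-6 + \frac{2}{3}\right)\right) = 118 \left(-13 - 11 \left(- \frac{16}{3}\right)\right) = 118 \left(-13 - - \frac{176}{3}\right) = 118 \left(-13 + \frac{176}{3}\right) = 118 \cdot \frac{137}{3} = \frac{16166}{3}$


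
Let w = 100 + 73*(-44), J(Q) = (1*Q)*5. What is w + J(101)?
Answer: -2607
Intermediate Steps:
J(Q) = 5*Q (J(Q) = Q*5 = 5*Q)
w = -3112 (w = 100 - 3212 = -3112)
w + J(101) = -3112 + 5*101 = -3112 + 505 = -2607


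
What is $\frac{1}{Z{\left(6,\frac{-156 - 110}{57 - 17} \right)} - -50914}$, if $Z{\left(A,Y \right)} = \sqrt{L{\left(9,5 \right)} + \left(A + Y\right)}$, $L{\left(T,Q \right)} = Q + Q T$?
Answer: $\frac{1018280}{51844706933} - \frac{2 \sqrt{4935}}{51844706933} \approx 1.9638 \cdot 10^{-5}$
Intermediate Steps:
$Z{\left(A,Y \right)} = \sqrt{50 + A + Y}$ ($Z{\left(A,Y \right)} = \sqrt{5 \left(1 + 9\right) + \left(A + Y\right)} = \sqrt{5 \cdot 10 + \left(A + Y\right)} = \sqrt{50 + \left(A + Y\right)} = \sqrt{50 + A + Y}$)
$\frac{1}{Z{\left(6,\frac{-156 - 110}{57 - 17} \right)} - -50914} = \frac{1}{\sqrt{50 + 6 + \frac{-156 - 110}{57 - 17}} - -50914} = \frac{1}{\sqrt{50 + 6 - \frac{266}{40}} + 50914} = \frac{1}{\sqrt{50 + 6 - \frac{133}{20}} + 50914} = \frac{1}{\sqrt{\frac{987}{20}} + 50914} = \frac{1}{\frac{\sqrt{4935}}{10} + 50914} = \frac{1}{50914 + \frac{\sqrt{4935}}{10}}$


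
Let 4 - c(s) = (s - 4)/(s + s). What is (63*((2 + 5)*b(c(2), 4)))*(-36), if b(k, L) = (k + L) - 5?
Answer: -55566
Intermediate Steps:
c(s) = 4 - (-4 + s)/(2*s) (c(s) = 4 - (s - 4)/(s + s) = 4 - (-4 + s)/(2*s))
b(k, L) = -5 + L + k (b(k, L) = (L + k) - 5 = -5 + L + k)
(63*((2 + 5)*b(c(2), 4)))*(-36) = (63*((2 + 5)*(-5 + 4 + (7/2 + 2/2))))*(-36) = (63*(7*(-5 + 4 + (7/2 + 2*(1/2)))))*(-36) = (63*(7*(-5 + 4 + (7/2 + 1))))*(-36) = (63*(7*(-5 + 4 + 9/2)))*(-36) = (63*(7*(7/2)))*(-36) = (63*(49/2))*(-36) = (3087/2)*(-36) = -55566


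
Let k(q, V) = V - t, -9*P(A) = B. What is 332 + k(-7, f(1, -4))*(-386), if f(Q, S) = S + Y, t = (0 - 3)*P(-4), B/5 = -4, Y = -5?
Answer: 3698/3 ≈ 1232.7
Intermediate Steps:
B = -20 (B = 5*(-4) = -20)
P(A) = 20/9 (P(A) = -⅑*(-20) = 20/9)
t = -20/3 (t = (0 - 3)*(20/9) = -3*20/9 = -20/3 ≈ -6.6667)
f(Q, S) = -5 + S (f(Q, S) = S - 5 = -5 + S)
k(q, V) = 20/3 + V (k(q, V) = V - 1*(-20/3) = V + 20/3 = 20/3 + V)
332 + k(-7, f(1, -4))*(-386) = 332 + (20/3 + (-5 - 4))*(-386) = 332 + (20/3 - 9)*(-386) = 332 - 7/3*(-386) = 332 + 2702/3 = 3698/3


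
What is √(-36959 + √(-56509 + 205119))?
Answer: √(-36959 + √148610) ≈ 191.24*I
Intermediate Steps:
√(-36959 + √(-56509 + 205119)) = √(-36959 + √148610)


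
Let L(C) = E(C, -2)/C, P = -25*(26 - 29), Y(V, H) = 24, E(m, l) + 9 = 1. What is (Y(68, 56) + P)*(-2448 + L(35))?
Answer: -8483112/35 ≈ -2.4237e+5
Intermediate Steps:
E(m, l) = -8 (E(m, l) = -9 + 1 = -8)
P = 75 (P = -25*(-3) = 75)
L(C) = -8/C
(Y(68, 56) + P)*(-2448 + L(35)) = (24 + 75)*(-2448 - 8/35) = 99*(-2448 - 8*1/35) = 99*(-2448 - 8/35) = 99*(-85688/35) = -8483112/35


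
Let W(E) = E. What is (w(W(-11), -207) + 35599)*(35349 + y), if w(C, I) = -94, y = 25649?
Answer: 2165733990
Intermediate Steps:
(w(W(-11), -207) + 35599)*(35349 + y) = (-94 + 35599)*(35349 + 25649) = 35505*60998 = 2165733990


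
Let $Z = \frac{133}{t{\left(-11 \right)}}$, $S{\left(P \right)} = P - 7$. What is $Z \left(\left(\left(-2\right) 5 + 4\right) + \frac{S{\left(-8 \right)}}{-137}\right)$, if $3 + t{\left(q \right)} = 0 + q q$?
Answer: $- \frac{107331}{16166} \approx -6.6393$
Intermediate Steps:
$t{\left(q \right)} = -3 + q^{2}$ ($t{\left(q \right)} = -3 + \left(0 + q q\right) = -3 + \left(0 + q^{2}\right) = -3 + q^{2}$)
$S{\left(P \right)} = -7 + P$ ($S{\left(P \right)} = P - 7 = -7 + P$)
$Z = \frac{133}{118}$ ($Z = \frac{133}{-3 + \left(-11\right)^{2}} = \frac{133}{-3 + 121} = \frac{133}{118} \approx 1.1271$)
$Z \left(\left(\left(-2\right) 5 + 4\right) + \frac{S{\left(-8 \right)}}{-137}\right) = \frac{133 \left(\left(\left(-2\right) 5 + 4\right) + \frac{-7 - 8}{-137}\right)}{118} = \frac{133 \left(\left(-10 + 4\right) - - \frac{15}{137}\right)}{118} = \frac{133 \left(-6 + \frac{15}{137}\right)}{118} = \frac{133}{118} \left(- \frac{807}{137}\right) = - \frac{107331}{16166}$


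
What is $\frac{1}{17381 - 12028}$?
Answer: $\frac{1}{5353} \approx 0.00018681$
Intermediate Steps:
$\frac{1}{17381 - 12028} = \frac{1}{5353}$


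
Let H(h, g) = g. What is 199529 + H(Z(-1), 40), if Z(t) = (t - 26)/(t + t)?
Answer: 199569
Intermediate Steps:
Z(t) = (-26 + t)/(2*t) (Z(t) = (-26 + t)/((2*t)) = (-26 + t)*(1/(2*t)) = (-26 + t)/(2*t))
199529 + H(Z(-1), 40) = 199529 + 40 = 199569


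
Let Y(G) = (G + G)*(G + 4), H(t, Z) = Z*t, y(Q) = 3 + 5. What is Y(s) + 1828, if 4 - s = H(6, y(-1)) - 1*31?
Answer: 2062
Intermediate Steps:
y(Q) = 8
s = -13 (s = 4 - (8*6 - 1*31) = 4 - (48 - 31) = 4 - 1*17 = 4 - 17 = -13)
Y(G) = 2*G*(4 + G) (Y(G) = (2*G)*(4 + G) = 2*G*(4 + G))
Y(s) + 1828 = 2*(-13)*(4 - 13) + 1828 = 2*(-13)*(-9) + 1828 = 234 + 1828 = 2062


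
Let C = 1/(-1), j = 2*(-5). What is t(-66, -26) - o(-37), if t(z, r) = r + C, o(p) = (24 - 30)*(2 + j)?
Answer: -75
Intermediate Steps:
j = -10
o(p) = 48 (o(p) = (24 - 30)*(2 - 10) = -6*(-8) = 48)
C = -1
t(z, r) = -1 + r (t(z, r) = r - 1 = -1 + r)
t(-66, -26) - o(-37) = (-1 - 26) - 1*48 = -27 - 48 = -75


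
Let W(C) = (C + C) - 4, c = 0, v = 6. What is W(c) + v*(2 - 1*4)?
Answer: -16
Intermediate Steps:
W(C) = -4 + 2*C (W(C) = 2*C - 4 = -4 + 2*C)
W(c) + v*(2 - 1*4) = (-4 + 2*0) + 6*(2 - 1*4) = (-4 + 0) + 6*(2 - 4) = -4 + 6*(-2) = -4 - 12 = -16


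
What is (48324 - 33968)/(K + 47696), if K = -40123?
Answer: 14356/7573 ≈ 1.8957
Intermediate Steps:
(48324 - 33968)/(K + 47696) = (48324 - 33968)/(-40123 + 47696) = 14356/7573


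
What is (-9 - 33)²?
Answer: 1764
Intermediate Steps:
(-9 - 33)² = (-42)² = 1764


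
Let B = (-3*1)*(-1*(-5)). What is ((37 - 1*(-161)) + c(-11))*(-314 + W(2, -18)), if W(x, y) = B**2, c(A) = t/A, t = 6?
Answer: -193308/11 ≈ -17573.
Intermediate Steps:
B = -15 (B = -3*5 = -15)
c(A) = 6/A
W(x, y) = 225 (W(x, y) = (-15)**2 = 225)
((37 - 1*(-161)) + c(-11))*(-314 + W(2, -18)) = ((37 - 1*(-161)) + 6/(-11))*(-314 + 225) = ((37 + 161) + 6*(-1/11))*(-89) = (198 - 6/11)*(-89) = (2172/11)*(-89) = -193308/11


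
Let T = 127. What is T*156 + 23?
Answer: 19835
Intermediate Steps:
T*156 + 23 = 127*156 + 23 = 19812 + 23 = 19835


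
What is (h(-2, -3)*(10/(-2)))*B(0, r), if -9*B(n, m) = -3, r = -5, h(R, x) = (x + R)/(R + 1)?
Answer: -25/3 ≈ -8.3333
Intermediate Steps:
h(R, x) = (R + x)/(1 + R)
B(n, m) = ⅓ (B(n, m) = -⅑*(-3) = ⅓)
(h(-2, -3)*(10/(-2)))*B(0, r) = (((-2 - 3)/(1 - 2))*(10/(-2)))*(⅓) = ((-5/(-1))*(10*(-½)))*(⅓) = (-1*(-5)*(-5))*(⅓) = (5*(-5))*(⅓) = -25*⅓ = -25/3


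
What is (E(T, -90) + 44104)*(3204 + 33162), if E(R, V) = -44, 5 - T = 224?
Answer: 1602285960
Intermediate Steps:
T = -219 (T = 5 - 1*224 = 5 - 224 = -219)
(E(T, -90) + 44104)*(3204 + 33162) = (-44 + 44104)*(3204 + 33162) = 44060*36366 = 1602285960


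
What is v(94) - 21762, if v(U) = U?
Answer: -21668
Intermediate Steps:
v(94) - 21762 = 94 - 21762 = -21668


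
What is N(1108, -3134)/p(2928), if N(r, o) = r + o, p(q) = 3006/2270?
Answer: -2299510/1503 ≈ -1529.9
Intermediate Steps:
p(q) = 1503/1135 (p(q) = 3006*(1/2270) = 1503/1135)
N(r, o) = o + r
N(1108, -3134)/p(2928) = (-3134 + 1108)/(1503/1135) = -2026*1135/1503 = -2299510/1503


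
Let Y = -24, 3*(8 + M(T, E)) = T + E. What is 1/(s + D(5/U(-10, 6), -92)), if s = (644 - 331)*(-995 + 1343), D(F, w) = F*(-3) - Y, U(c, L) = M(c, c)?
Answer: 44/4793757 ≈ 9.1786e-6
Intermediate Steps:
M(T, E) = -8 + E/3 + T/3 (M(T, E) = -8 + (T + E)/3 = -8 + (E + T)/3 = -8 + (E/3 + T/3) = -8 + E/3 + T/3)
U(c, L) = -8 + 2*c/3 (U(c, L) = -8 + c/3 + c/3 = -8 + 2*c/3)
D(F, w) = 24 - 3*F (D(F, w) = F*(-3) - 1*(-24) = -3*F + 24 = 24 - 3*F)
s = 108924 (s = 313*348 = 108924)
1/(s + D(5/U(-10, 6), -92)) = 1/(108924 + (24 - 15/(-8 + (⅔)*(-10)))) = 1/(108924 + (24 - 15/(-8 - 20/3))) = 1/(108924 + (24 - 15/(-44/3))) = 1/(108924 + (24 - 15*(-3)/44)) = 1/(108924 + (24 - 3*(-15/44))) = 1/(108924 + (24 + 45/44)) = 1/(108924 + 1101/44) = 1/(4793757/44) = 44/4793757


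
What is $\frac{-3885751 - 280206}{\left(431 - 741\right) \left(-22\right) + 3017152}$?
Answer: $- \frac{4165957}{3023972} \approx -1.3776$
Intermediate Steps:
$\frac{-3885751 - 280206}{\left(431 - 741\right) \left(-22\right) + 3017152} = - \frac{4165957}{\left(-310\right) \left(-22\right) + 3017152} = - \frac{4165957}{6820 + 3017152} = - \frac{4165957}{3023972}$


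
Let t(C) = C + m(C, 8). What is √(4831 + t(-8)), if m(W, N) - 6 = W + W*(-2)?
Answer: √4837 ≈ 69.549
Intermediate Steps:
m(W, N) = 6 - W (m(W, N) = 6 + (W + W*(-2)) = 6 + (W - 2*W) = 6 - W)
t(C) = 6 (t(C) = C + (6 - C) = 6)
√(4831 + t(-8)) = √(4831 + 6) = √4837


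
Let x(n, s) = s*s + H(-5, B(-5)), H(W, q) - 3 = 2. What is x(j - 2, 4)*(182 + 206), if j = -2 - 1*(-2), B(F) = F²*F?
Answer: 8148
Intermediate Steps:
B(F) = F³
H(W, q) = 5 (H(W, q) = 3 + 2 = 5)
j = 0 (j = -2 + 2 = 0)
x(n, s) = 5 + s² (x(n, s) = s*s + 5 = s² + 5 = 5 + s²)
x(j - 2, 4)*(182 + 206) = (5 + 4²)*(182 + 206) = (5 + 16)*388 = 21*388 = 8148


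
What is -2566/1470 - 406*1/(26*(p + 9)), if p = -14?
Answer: 13162/9555 ≈ 1.3775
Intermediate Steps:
-2566/1470 - 406*1/(26*(p + 9)) = -2566/1470 - 406*1/(26*(-14 + 9)) = -2566*1/1470 - 406/(26*(-5)) = -1283/735 - 406/(-130) = -1283/735 - 406*(-1/130) = -1283/735 + 203/65 = 13162/9555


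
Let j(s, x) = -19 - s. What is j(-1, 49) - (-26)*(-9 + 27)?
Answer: 450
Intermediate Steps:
j(-1, 49) - (-26)*(-9 + 27) = (-19 - 1*(-1)) - (-26)*(-9 + 27) = (-19 + 1) - (-26)*18 = -18 - 1*(-468) = -18 + 468 = 450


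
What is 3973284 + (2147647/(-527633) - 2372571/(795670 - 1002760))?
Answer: 16079692146683359/4046945110 ≈ 3.9733e+6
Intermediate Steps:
3973284 + (2147647/(-527633) - 2372571/(795670 - 1002760)) = 3973284 + (2147647*(-1/527633) - 2372571/(-207090)) = 3973284 + (-2147647/527633 - 2372571*(-1/207090)) = 3973284 + (-2147647/527633 + 87873/7670) = 3973284 + 29892242119/4046945110 = 16079692146683359/4046945110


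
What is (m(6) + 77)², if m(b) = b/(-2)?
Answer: 5476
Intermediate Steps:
m(b) = -b/2 (m(b) = b*(-½) = -b/2)
(m(6) + 77)² = (-½*6 + 77)² = (-3 + 77)² = 74² = 5476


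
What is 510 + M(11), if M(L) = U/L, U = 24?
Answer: 5634/11 ≈ 512.18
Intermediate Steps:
M(L) = 24/L
510 + M(11) = 510 + 24/11 = 5634/11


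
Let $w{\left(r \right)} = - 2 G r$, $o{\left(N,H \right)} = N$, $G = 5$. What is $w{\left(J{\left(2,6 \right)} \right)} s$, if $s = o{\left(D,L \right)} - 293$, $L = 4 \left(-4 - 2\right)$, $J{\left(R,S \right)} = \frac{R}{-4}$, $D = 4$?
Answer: $-1445$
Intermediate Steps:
$J{\left(R,S \right)} = - \frac{R}{4}$ ($J{\left(R,S \right)} = R \left(- \frac{1}{4}\right) = - \frac{R}{4}$)
$L = -24$ ($L = 4 \left(-6\right) = -24$)
$w{\left(r \right)} = - 10 r$ ($w{\left(r \right)} = \left(-2\right) 5 r = - 10 r$)
$s = -289$ ($s = 4 - 293 = -289$)
$w{\left(J{\left(2,6 \right)} \right)} s = - 10 \left(\left(- \frac{1}{4}\right) 2\right) \left(-289\right) = \left(-10\right) \left(- \frac{1}{2}\right) \left(-289\right) = 5 \left(-289\right) = -1445$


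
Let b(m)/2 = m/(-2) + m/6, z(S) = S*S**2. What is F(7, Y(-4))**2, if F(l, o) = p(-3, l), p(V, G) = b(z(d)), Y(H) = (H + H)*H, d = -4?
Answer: 16384/9 ≈ 1820.4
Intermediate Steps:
z(S) = S**3
Y(H) = 2*H**2 (Y(H) = (2*H)*H = 2*H**2)
b(m) = -2*m/3 (b(m) = 2*(m/(-2) + m/6) = 2*(m*(-1/2) + m*(1/6)) = 2*(-m/2 + m/6) = 2*(-m/3) = -2*m/3)
p(V, G) = 128/3 (p(V, G) = -2/3*(-4)**3 = -2/3*(-64) = 128/3)
F(l, o) = 128/3
F(7, Y(-4))**2 = (128/3)**2 = 16384/9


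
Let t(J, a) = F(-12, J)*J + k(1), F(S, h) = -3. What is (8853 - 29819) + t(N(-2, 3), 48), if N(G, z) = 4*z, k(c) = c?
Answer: -21001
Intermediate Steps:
t(J, a) = 1 - 3*J (t(J, a) = -3*J + 1 = 1 - 3*J)
(8853 - 29819) + t(N(-2, 3), 48) = (8853 - 29819) + (1 - 12*3) = -20966 + (1 - 3*12) = -20966 + (1 - 36) = -20966 - 35 = -21001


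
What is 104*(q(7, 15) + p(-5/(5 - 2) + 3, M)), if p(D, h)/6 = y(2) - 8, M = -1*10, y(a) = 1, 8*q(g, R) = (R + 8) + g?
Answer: -3978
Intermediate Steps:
q(g, R) = 1 + R/8 + g/8 (q(g, R) = ((R + 8) + g)/8 = ((8 + R) + g)/8 = (8 + R + g)/8 = 1 + R/8 + g/8)
M = -10
p(D, h) = -42 (p(D, h) = 6*(1 - 8) = 6*(-7) = -42)
104*(q(7, 15) + p(-5/(5 - 2) + 3, M)) = 104*((1 + (1/8)*15 + (1/8)*7) - 42) = 104*((1 + 15/8 + 7/8) - 42) = 104*(15/4 - 42) = 104*(-153/4) = -3978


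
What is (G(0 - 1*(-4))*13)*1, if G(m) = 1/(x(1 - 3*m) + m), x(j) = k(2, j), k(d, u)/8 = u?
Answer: -13/84 ≈ -0.15476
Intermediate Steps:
k(d, u) = 8*u
x(j) = 8*j
G(m) = 1/(8 - 23*m) (G(m) = 1/(8*(1 - 3*m) + m) = 1/((8 - 24*m) + m) = 1/(8 - 23*m))
(G(0 - 1*(-4))*13)*1 = (13/(8 - 23*(0 - 1*(-4))))*1 = (13/(8 - 23*(0 + 4)))*1 = (13/(8 - 23*4))*1 = (13/(8 - 92))*1 = (13/(-84))*1 = -1/84*13*1 = -13/84*1 = -13/84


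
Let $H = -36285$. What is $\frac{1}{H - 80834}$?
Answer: $- \frac{1}{117119} \approx -8.5383 \cdot 10^{-6}$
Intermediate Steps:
$\frac{1}{H - 80834} = \frac{1}{-36285 - 80834} = \frac{1}{-117119} = - \frac{1}{117119}$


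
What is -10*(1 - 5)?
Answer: 40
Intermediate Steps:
-10*(1 - 5) = -10*(-4) = 40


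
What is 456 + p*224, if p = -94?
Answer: -20600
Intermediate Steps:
456 + p*224 = 456 - 94*224 = 456 - 21056 = -20600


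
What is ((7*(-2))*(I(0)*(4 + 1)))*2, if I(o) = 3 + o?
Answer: -420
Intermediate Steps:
((7*(-2))*(I(0)*(4 + 1)))*2 = ((7*(-2))*((3 + 0)*(4 + 1)))*2 = -42*5*2 = -14*15*2 = -210*2 = -420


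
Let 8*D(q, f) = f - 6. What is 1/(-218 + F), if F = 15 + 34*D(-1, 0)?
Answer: -2/457 ≈ -0.0043764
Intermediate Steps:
D(q, f) = -3/4 + f/8 (D(q, f) = (f - 6)/8 = (-6 + f)/8 = -3/4 + f/8)
F = -21/2 (F = 15 + 34*(-3/4 + (1/8)*0) = 15 + 34*(-3/4 + 0) = 15 + 34*(-3/4) = 15 - 51/2 = -21/2 ≈ -10.500)
1/(-218 + F) = 1/(-218 - 21/2) = 1/(-457/2) = -2/457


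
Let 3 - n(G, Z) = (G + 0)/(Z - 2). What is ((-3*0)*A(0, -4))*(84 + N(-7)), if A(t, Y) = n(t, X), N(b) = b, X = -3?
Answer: 0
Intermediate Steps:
n(G, Z) = 3 - G/(-2 + Z) (n(G, Z) = 3 - (G + 0)/(Z - 2) = 3 - G/(-2 + Z))
A(t, Y) = 3 + t/5 (A(t, Y) = (-6 - t + 3*(-3))/(-2 - 3) = (-6 - t - 9)/(-5) = -(-15 - t)/5 = 3 + t/5)
((-3*0)*A(0, -4))*(84 + N(-7)) = ((-3*0)*(3 + (⅕)*0))*(84 - 7) = (0*(3 + 0))*77 = (0*3)*77 = 0*77 = 0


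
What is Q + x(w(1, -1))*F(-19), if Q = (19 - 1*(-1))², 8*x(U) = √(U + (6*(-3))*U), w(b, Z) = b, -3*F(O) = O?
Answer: 400 + 19*I*√17/24 ≈ 400.0 + 3.2641*I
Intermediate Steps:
F(O) = -O/3
x(U) = √17*√(-U)/8 (x(U) = √(U + (6*(-3))*U)/8 = √(U - 18*U)/8 = √(-17*U)/8 = (√17*√(-U))/8 = √17*√(-U)/8)
Q = 400 (Q = (19 + 1)² = 20² = 400)
Q + x(w(1, -1))*F(-19) = 400 + (√17*√(-1*1)/8)*(-⅓*(-19)) = 400 + (√17*√(-1)/8)*(19/3) = 400 + (√17*I/8)*(19/3) = 400 + (I*√17/8)*(19/3) = 400 + 19*I*√17/24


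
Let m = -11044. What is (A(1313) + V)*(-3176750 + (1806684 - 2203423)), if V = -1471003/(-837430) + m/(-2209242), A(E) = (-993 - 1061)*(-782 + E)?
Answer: 52251580089529616177357/13406416870 ≈ 3.8975e+12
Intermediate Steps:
A(E) = 1606228 - 2054*E (A(E) = -2054*(-782 + E) = 1606228 - 2054*E)
V = 70848917101/40219250610 (V = -1471003/(-837430) - 11044/(-2209242) = -1471003*(-1/837430) - 11044*(-1/2209242) = 1471003/837430 + 5522/1104621 = 70848917101/40219250610 ≈ 1.7616)
(A(1313) + V)*(-3176750 + (1806684 - 2203423)) = ((1606228 - 2054*1313) + 70848917101/40219250610)*(-3176750 + (1806684 - 2203423)) = ((1606228 - 2696902) + 70848917101/40219250610)*(-3176750 - 396739) = (-1090674 + 70848917101/40219250610)*(-3573489) = -43866020090894039/40219250610*(-3573489) = 52251580089529616177357/13406416870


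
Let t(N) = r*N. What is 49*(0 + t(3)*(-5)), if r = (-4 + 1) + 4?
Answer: -735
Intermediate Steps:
r = 1 (r = -3 + 4 = 1)
t(N) = N (t(N) = 1*N = N)
49*(0 + t(3)*(-5)) = 49*(0 + 3*(-5)) = 49*(0 - 15) = 49*(-15) = -735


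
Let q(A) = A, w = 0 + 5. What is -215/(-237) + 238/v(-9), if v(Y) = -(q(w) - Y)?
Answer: -3814/237 ≈ -16.093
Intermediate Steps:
w = 5
v(Y) = -5 + Y (v(Y) = -(5 - Y) = -5 + Y)
-215/(-237) + 238/v(-9) = -215/(-237) + 238/(-5 - 9) = -215*(-1/237) + 238/(-14) = 215/237 + 238*(-1/14) = 215/237 - 17 = -3814/237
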